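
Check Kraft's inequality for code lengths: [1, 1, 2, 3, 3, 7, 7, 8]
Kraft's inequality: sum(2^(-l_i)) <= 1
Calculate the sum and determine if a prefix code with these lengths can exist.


Sum = 2^(-1) + 2^(-1) + 2^(-2) + 2^(-3) + 2^(-3) + 2^(-7) + 2^(-7) + 2^(-8)
    = 0.5 + 0.5 + 0.25 + 0.125 + 0.125 + 0.0078125 + 0.0078125 + 0.00390625
    = 389/256 = 1.51953125
Since 1.51953125 > 1, Kraft's inequality is NOT satisfied.
A prefix code with these lengths CANNOT exist.

Kraft sum = 1.51953125. Not satisfied.


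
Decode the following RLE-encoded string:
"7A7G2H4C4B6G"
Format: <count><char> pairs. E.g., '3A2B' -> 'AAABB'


Expanding each <count><char> pair:
  7A -> 'AAAAAAA'
  7G -> 'GGGGGGG'
  2H -> 'HH'
  4C -> 'CCCC'
  4B -> 'BBBB'
  6G -> 'GGGGGG'

Decoded = AAAAAAAGGGGGGGHHCCCCBBBBGGGGGG


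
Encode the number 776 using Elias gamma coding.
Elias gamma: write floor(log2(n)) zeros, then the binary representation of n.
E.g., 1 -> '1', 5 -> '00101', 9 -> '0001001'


num_bits = floor(log2(776)) + 1 = 10
leading_zeros = num_bits - 1 = 9
binary(776) = 1100001000

Elias gamma(776) = '000000000' + '1100001000' = 0000000001100001000 (19 bits)


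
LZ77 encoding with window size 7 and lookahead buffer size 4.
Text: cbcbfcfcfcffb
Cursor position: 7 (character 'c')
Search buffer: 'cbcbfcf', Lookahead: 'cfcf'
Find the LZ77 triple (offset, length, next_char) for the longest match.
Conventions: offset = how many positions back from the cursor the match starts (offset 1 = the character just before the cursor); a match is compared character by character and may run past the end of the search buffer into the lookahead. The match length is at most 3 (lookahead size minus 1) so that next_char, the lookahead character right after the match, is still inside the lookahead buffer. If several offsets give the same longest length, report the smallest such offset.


Try each offset into the search buffer:
  offset=1 (pos 6, char 'f'): match length 0
  offset=2 (pos 5, char 'c'): match length 3
  offset=3 (pos 4, char 'f'): match length 0
  offset=4 (pos 3, char 'b'): match length 0
  offset=5 (pos 2, char 'c'): match length 1
  offset=6 (pos 1, char 'b'): match length 0
  offset=7 (pos 0, char 'c'): match length 1
Longest match has length 3 at offset 2.
next_char = character at position 7 + 3 = 10 -> 'f'

Best match: offset=2, length=3 (matching 'cfc' starting at position 5)
LZ77 triple: (2, 3, 'f')


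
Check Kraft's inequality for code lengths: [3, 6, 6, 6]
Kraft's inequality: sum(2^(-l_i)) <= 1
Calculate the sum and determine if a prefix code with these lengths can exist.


Sum = 2^(-3) + 2^(-6) + 2^(-6) + 2^(-6)
    = 0.125 + 0.015625 + 0.015625 + 0.015625
    = 11/64 = 0.171875
Since 0.171875 <= 1, Kraft's inequality IS satisfied.
A prefix code with these lengths CAN exist.

Kraft sum = 0.171875. Satisfied.


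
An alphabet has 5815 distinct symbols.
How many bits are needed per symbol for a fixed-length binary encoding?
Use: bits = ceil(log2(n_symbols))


log2(5815) = 12.5056
Bracket: 2^12 = 4096 < 5815 <= 2^13 = 8192
So ceil(log2(5815)) = 13

bits = ceil(log2(5815)) = ceil(12.5056) = 13 bits


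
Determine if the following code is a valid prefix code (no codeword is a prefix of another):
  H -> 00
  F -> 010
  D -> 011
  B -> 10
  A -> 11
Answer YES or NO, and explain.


Checking each pair (does one codeword prefix another?):
  H='00' vs F='010': no prefix
  H='00' vs D='011': no prefix
  H='00' vs B='10': no prefix
  H='00' vs A='11': no prefix
  F='010' vs H='00': no prefix
  F='010' vs D='011': no prefix
  F='010' vs B='10': no prefix
  F='010' vs A='11': no prefix
  D='011' vs H='00': no prefix
  D='011' vs F='010': no prefix
  D='011' vs B='10': no prefix
  D='011' vs A='11': no prefix
  B='10' vs H='00': no prefix
  B='10' vs F='010': no prefix
  B='10' vs D='011': no prefix
  B='10' vs A='11': no prefix
  A='11' vs H='00': no prefix
  A='11' vs F='010': no prefix
  A='11' vs D='011': no prefix
  A='11' vs B='10': no prefix
No violation found over all pairs.

YES -- this is a valid prefix code. No codeword is a prefix of any other codeword.


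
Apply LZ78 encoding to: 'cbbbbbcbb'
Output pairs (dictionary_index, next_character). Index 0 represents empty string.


LZ78 encoding steps:
Dictionary: {0: ''}
Step 1: w='' (idx 0), next='c' -> output (0, 'c'), add 'c' as idx 1
Step 2: w='' (idx 0), next='b' -> output (0, 'b'), add 'b' as idx 2
Step 3: w='b' (idx 2), next='b' -> output (2, 'b'), add 'bb' as idx 3
Step 4: w='bb' (idx 3), next='c' -> output (3, 'c'), add 'bbc' as idx 4
Step 5: w='bb' (idx 3), end of input -> output (3, '')


Encoded: [(0, 'c'), (0, 'b'), (2, 'b'), (3, 'c'), (3, '')]


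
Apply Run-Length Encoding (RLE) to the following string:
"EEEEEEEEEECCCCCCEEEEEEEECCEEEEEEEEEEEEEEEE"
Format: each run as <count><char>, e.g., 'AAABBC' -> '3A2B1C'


Scanning runs left to right:
  i=0: run of 'E' x 10 -> '10E'
  i=10: run of 'C' x 6 -> '6C'
  i=16: run of 'E' x 8 -> '8E'
  i=24: run of 'C' x 2 -> '2C'
  i=26: run of 'E' x 16 -> '16E'

RLE = 10E6C8E2C16E


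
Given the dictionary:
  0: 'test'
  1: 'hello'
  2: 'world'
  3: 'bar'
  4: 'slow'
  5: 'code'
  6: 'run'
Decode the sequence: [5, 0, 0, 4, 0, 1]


Look up each index in the dictionary:
  5 -> 'code'
  0 -> 'test'
  0 -> 'test'
  4 -> 'slow'
  0 -> 'test'
  1 -> 'hello'

Decoded: "code test test slow test hello"


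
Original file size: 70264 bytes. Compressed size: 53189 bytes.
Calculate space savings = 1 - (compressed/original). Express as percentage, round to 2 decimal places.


ratio = compressed/original = 53189/70264 = 0.756988
savings = 1 - ratio = 1 - 0.756988 = 0.243012
as a percentage: 0.243012 * 100 = 24.3%

Space savings = 1 - 53189/70264 = 24.3%


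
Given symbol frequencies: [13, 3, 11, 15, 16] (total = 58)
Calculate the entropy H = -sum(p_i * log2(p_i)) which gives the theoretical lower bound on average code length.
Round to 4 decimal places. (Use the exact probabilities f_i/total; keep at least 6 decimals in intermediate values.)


Per-symbol terms -p_i * log2(p_i) with p_i = f_i/58:
  p = 13/58 = 0.224138: log2(p) = -2.157541, -p*log2(p) = 0.483587
  p = 3/58 = 0.051724: log2(p) = -4.273018, -p*log2(p) = 0.221018
  p = 11/58 = 0.189655: log2(p) = -2.398549, -p*log2(p) = 0.454897
  p = 15/58 = 0.258621: log2(p) = -1.951090, -p*log2(p) = 0.504592
  p = 16/58 = 0.275862: log2(p) = -1.857981, -p*log2(p) = 0.512546
H = 0.483587 + 0.221018 + 0.454897 + 0.504592 + 0.512546 = 2.176640

H = 2.1766 bits/symbol


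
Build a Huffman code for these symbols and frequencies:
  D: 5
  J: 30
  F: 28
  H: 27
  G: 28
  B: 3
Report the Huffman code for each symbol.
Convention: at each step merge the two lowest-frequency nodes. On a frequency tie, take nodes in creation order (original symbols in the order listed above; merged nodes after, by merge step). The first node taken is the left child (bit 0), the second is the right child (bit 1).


Huffman tree construction:
Step 1: Merge B(3) + D(5) = 8
Step 2: Merge (B+D)(8) + H(27) = 35
Step 3: Merge F(28) + G(28) = 56
Step 4: Merge J(30) + ((B+D)+H)(35) = 65
Step 5: Merge (F+G)(56) + (J+((B+D)+H))(65) = 121
Read each symbol's code off the tree from the root (left child = 0, right child = 1).

Codes:
  D: 1101 (length 4)
  J: 10 (length 2)
  F: 00 (length 2)
  H: 111 (length 3)
  G: 01 (length 2)
  B: 1100 (length 4)
Average code length: 285/121 = 2.3554 bits/symbol


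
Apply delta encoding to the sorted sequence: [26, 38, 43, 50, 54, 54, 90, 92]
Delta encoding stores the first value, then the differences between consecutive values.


First value: 26
Deltas:
  38 - 26 = 12
  43 - 38 = 5
  50 - 43 = 7
  54 - 50 = 4
  54 - 54 = 0
  90 - 54 = 36
  92 - 90 = 2


Delta encoded: [26, 12, 5, 7, 4, 0, 36, 2]


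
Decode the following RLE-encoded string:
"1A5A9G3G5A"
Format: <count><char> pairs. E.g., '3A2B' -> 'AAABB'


Expanding each <count><char> pair:
  1A -> 'A'
  5A -> 'AAAAA'
  9G -> 'GGGGGGGGG'
  3G -> 'GGG'
  5A -> 'AAAAA'

Decoded = AAAAAAGGGGGGGGGGGGAAAAA


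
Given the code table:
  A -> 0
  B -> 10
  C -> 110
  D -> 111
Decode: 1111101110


Decoding:
111 -> D
110 -> C
111 -> D
0 -> A


Result: DCDA


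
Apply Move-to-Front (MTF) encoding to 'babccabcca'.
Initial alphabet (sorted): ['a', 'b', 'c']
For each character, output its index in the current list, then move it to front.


MTF encoding:
'b': index 1 in ['a', 'b', 'c'] -> ['b', 'a', 'c']
'a': index 1 in ['b', 'a', 'c'] -> ['a', 'b', 'c']
'b': index 1 in ['a', 'b', 'c'] -> ['b', 'a', 'c']
'c': index 2 in ['b', 'a', 'c'] -> ['c', 'b', 'a']
'c': index 0 in ['c', 'b', 'a'] -> ['c', 'b', 'a']
'a': index 2 in ['c', 'b', 'a'] -> ['a', 'c', 'b']
'b': index 2 in ['a', 'c', 'b'] -> ['b', 'a', 'c']
'c': index 2 in ['b', 'a', 'c'] -> ['c', 'b', 'a']
'c': index 0 in ['c', 'b', 'a'] -> ['c', 'b', 'a']
'a': index 2 in ['c', 'b', 'a'] -> ['a', 'c', 'b']


Output: [1, 1, 1, 2, 0, 2, 2, 2, 0, 2]


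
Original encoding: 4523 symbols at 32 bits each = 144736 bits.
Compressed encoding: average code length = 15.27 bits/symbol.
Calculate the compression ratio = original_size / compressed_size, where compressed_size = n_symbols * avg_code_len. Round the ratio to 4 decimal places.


original_size = n_symbols * orig_bits = 4523 * 32 = 144736 bits
compressed_size = n_symbols * avg_code_len = 4523 * 15.27 = 69066.21 bits
ratio = original_size / compressed_size = 144736 / 69066.21 = 2.0956

Compression ratio = 2.0956


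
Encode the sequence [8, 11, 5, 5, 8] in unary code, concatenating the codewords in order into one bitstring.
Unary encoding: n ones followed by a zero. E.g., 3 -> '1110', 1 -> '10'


Encode each number as n ones followed by a terminating 0:
  8 -> 111111110 (9 bits)
  11 -> 111111111110 (12 bits)
  5 -> 111110 (6 bits)
  5 -> 111110 (6 bits)
  8 -> 111111110 (9 bits)
Total length = 9 + 12 + 6 + 6 + 9 = 42 bits.

Unary([8, 11, 5, 5, 8]) = 111111110111111111110111110111110111111110 (42 bits)


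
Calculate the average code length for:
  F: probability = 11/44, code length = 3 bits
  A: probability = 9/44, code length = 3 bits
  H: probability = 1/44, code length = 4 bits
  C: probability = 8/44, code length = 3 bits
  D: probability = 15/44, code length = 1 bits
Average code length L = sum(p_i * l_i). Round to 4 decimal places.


Weighted contributions p_i * l_i:
  F: (11/44) * 3 = 33/44
  A: (9/44) * 3 = 27/44
  H: (1/44) * 4 = 4/44
  C: (8/44) * 3 = 24/44
  D: (15/44) * 1 = 15/44
Sum = (33 + 27 + 4 + 24 + 15)/44 = 103/44

L = 103/44 = 2.3409 bits/symbol


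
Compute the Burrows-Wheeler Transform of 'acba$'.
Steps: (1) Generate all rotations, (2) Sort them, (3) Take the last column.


Rotations (sorted):
  0: $acba -> last char: a
  1: a$acb -> last char: b
  2: acba$ -> last char: $
  3: ba$ac -> last char: c
  4: cba$a -> last char: a


BWT = ab$ca


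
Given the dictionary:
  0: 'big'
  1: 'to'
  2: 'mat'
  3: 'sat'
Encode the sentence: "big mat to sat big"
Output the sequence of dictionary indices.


Look up each word in the dictionary:
  'big' -> 0
  'mat' -> 2
  'to' -> 1
  'sat' -> 3
  'big' -> 0

Encoded: [0, 2, 1, 3, 0]


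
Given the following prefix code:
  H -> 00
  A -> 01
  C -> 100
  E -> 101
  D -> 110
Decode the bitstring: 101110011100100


Decoding step by step:
Bits 101 -> E
Bits 110 -> D
Bits 01 -> A
Bits 110 -> D
Bits 01 -> A
Bits 00 -> H


Decoded message: EDADAH


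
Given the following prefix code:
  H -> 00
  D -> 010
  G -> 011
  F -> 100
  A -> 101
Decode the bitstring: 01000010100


Decoding step by step:
Bits 010 -> D
Bits 00 -> H
Bits 010 -> D
Bits 100 -> F


Decoded message: DHDF


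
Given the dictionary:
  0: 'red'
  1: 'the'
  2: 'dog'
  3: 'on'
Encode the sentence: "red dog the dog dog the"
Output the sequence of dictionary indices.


Look up each word in the dictionary:
  'red' -> 0
  'dog' -> 2
  'the' -> 1
  'dog' -> 2
  'dog' -> 2
  'the' -> 1

Encoded: [0, 2, 1, 2, 2, 1]


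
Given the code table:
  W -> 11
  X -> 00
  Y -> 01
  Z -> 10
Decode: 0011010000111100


Decoding:
00 -> X
11 -> W
01 -> Y
00 -> X
00 -> X
11 -> W
11 -> W
00 -> X


Result: XWYXXWWX


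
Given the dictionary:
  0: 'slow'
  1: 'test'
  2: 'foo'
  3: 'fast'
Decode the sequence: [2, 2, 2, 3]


Look up each index in the dictionary:
  2 -> 'foo'
  2 -> 'foo'
  2 -> 'foo'
  3 -> 'fast'

Decoded: "foo foo foo fast"


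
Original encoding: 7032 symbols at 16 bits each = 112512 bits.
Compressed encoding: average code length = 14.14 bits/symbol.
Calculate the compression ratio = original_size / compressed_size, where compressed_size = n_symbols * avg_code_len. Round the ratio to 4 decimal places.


original_size = n_symbols * orig_bits = 7032 * 16 = 112512 bits
compressed_size = n_symbols * avg_code_len = 7032 * 14.14 = 99432.48 bits
ratio = original_size / compressed_size = 112512 / 99432.48 = 1.1315

Compression ratio = 1.1315


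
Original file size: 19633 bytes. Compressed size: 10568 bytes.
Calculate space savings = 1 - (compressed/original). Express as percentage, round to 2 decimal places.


ratio = compressed/original = 10568/19633 = 0.538277
savings = 1 - ratio = 1 - 0.538277 = 0.461723
as a percentage: 0.461723 * 100 = 46.17%

Space savings = 1 - 10568/19633 = 46.17%


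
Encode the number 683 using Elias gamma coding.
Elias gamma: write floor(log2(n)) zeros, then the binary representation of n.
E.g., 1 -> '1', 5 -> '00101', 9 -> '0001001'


num_bits = floor(log2(683)) + 1 = 10
leading_zeros = num_bits - 1 = 9
binary(683) = 1010101011

Elias gamma(683) = '000000000' + '1010101011' = 0000000001010101011 (19 bits)


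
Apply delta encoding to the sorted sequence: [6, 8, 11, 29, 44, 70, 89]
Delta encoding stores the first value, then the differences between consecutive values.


First value: 6
Deltas:
  8 - 6 = 2
  11 - 8 = 3
  29 - 11 = 18
  44 - 29 = 15
  70 - 44 = 26
  89 - 70 = 19


Delta encoded: [6, 2, 3, 18, 15, 26, 19]


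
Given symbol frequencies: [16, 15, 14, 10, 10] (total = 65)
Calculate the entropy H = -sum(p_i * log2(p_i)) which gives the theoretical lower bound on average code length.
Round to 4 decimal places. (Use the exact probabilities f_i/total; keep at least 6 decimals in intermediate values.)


Per-symbol terms -p_i * log2(p_i) with p_i = f_i/65:
  p = 16/65 = 0.246154: log2(p) = -2.022368, -p*log2(p) = 0.497814
  p = 15/65 = 0.230769: log2(p) = -2.115477, -p*log2(p) = 0.488187
  p = 14/65 = 0.215385: log2(p) = -2.215013, -p*log2(p) = 0.477080
  p = 10/65 = 0.153846: log2(p) = -2.700440, -p*log2(p) = 0.415452
  p = 10/65 = 0.153846: log2(p) = -2.700440, -p*log2(p) = 0.415452
H = 0.497814 + 0.488187 + 0.477080 + 0.415452 + 0.415452 = 2.293985

H = 2.294 bits/symbol


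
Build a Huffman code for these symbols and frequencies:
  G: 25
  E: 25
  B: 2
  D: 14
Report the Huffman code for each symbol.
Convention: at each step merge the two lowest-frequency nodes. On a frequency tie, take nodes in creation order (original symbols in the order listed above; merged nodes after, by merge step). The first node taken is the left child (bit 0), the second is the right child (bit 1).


Huffman tree construction:
Step 1: Merge B(2) + D(14) = 16
Step 2: Merge (B+D)(16) + G(25) = 41
Step 3: Merge E(25) + ((B+D)+G)(41) = 66
Read each symbol's code off the tree from the root (left child = 0, right child = 1).

Codes:
  G: 11 (length 2)
  E: 0 (length 1)
  B: 100 (length 3)
  D: 101 (length 3)
Average code length: 123/66 = 1.8636 bits/symbol


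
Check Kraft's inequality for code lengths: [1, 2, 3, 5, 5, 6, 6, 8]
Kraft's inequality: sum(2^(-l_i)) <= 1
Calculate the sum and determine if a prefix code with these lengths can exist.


Sum = 2^(-1) + 2^(-2) + 2^(-3) + 2^(-5) + 2^(-5) + 2^(-6) + 2^(-6) + 2^(-8)
    = 0.5 + 0.25 + 0.125 + 0.03125 + 0.03125 + 0.015625 + 0.015625 + 0.00390625
    = 249/256 = 0.97265625
Since 0.97265625 <= 1, Kraft's inequality IS satisfied.
A prefix code with these lengths CAN exist.

Kraft sum = 0.97265625. Satisfied.


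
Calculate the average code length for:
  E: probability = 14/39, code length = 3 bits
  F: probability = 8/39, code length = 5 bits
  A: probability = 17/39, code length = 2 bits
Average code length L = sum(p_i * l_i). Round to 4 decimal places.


Weighted contributions p_i * l_i:
  E: (14/39) * 3 = 42/39
  F: (8/39) * 5 = 40/39
  A: (17/39) * 2 = 34/39
Sum = (42 + 40 + 34)/39 = 116/39

L = 116/39 = 2.9744 bits/symbol


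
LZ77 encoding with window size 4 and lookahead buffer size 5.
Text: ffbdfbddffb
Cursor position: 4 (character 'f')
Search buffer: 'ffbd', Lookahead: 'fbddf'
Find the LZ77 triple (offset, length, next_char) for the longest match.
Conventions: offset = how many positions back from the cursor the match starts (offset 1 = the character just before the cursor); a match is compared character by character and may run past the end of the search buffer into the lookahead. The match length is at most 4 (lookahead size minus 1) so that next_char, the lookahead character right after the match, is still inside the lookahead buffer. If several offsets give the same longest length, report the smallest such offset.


Try each offset into the search buffer:
  offset=1 (pos 3, char 'd'): match length 0
  offset=2 (pos 2, char 'b'): match length 0
  offset=3 (pos 1, char 'f'): match length 3
  offset=4 (pos 0, char 'f'): match length 1
Longest match has length 3 at offset 3.
next_char = character at position 4 + 3 = 7 -> 'd'

Best match: offset=3, length=3 (matching 'fbd' starting at position 1)
LZ77 triple: (3, 3, 'd')


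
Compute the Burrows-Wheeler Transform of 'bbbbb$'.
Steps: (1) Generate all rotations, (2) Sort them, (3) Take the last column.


Rotations (sorted):
  0: $bbbbb -> last char: b
  1: b$bbbb -> last char: b
  2: bb$bbb -> last char: b
  3: bbb$bb -> last char: b
  4: bbbb$b -> last char: b
  5: bbbbb$ -> last char: $


BWT = bbbbb$


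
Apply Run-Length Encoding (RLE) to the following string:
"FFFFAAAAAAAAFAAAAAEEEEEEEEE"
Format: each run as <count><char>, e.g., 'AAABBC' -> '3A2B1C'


Scanning runs left to right:
  i=0: run of 'F' x 4 -> '4F'
  i=4: run of 'A' x 8 -> '8A'
  i=12: run of 'F' x 1 -> '1F'
  i=13: run of 'A' x 5 -> '5A'
  i=18: run of 'E' x 9 -> '9E'

RLE = 4F8A1F5A9E


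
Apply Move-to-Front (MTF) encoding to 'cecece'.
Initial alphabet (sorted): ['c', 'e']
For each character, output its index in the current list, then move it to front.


MTF encoding:
'c': index 0 in ['c', 'e'] -> ['c', 'e']
'e': index 1 in ['c', 'e'] -> ['e', 'c']
'c': index 1 in ['e', 'c'] -> ['c', 'e']
'e': index 1 in ['c', 'e'] -> ['e', 'c']
'c': index 1 in ['e', 'c'] -> ['c', 'e']
'e': index 1 in ['c', 'e'] -> ['e', 'c']


Output: [0, 1, 1, 1, 1, 1]


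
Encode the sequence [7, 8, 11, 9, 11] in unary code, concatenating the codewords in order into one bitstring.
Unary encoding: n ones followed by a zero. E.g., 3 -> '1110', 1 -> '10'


Encode each number as n ones followed by a terminating 0:
  7 -> 11111110 (8 bits)
  8 -> 111111110 (9 bits)
  11 -> 111111111110 (12 bits)
  9 -> 1111111110 (10 bits)
  11 -> 111111111110 (12 bits)
Total length = 8 + 9 + 12 + 10 + 12 = 51 bits.

Unary([7, 8, 11, 9, 11]) = 111111101111111101111111111101111111110111111111110 (51 bits)


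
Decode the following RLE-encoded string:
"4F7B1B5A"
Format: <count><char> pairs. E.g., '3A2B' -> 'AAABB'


Expanding each <count><char> pair:
  4F -> 'FFFF'
  7B -> 'BBBBBBB'
  1B -> 'B'
  5A -> 'AAAAA'

Decoded = FFFFBBBBBBBBAAAAA


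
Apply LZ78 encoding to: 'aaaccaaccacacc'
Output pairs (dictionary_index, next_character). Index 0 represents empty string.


LZ78 encoding steps:
Dictionary: {0: ''}
Step 1: w='' (idx 0), next='a' -> output (0, 'a'), add 'a' as idx 1
Step 2: w='a' (idx 1), next='a' -> output (1, 'a'), add 'aa' as idx 2
Step 3: w='' (idx 0), next='c' -> output (0, 'c'), add 'c' as idx 3
Step 4: w='c' (idx 3), next='a' -> output (3, 'a'), add 'ca' as idx 4
Step 5: w='a' (idx 1), next='c' -> output (1, 'c'), add 'ac' as idx 5
Step 6: w='ca' (idx 4), next='c' -> output (4, 'c'), add 'cac' as idx 6
Step 7: w='ac' (idx 5), next='c' -> output (5, 'c'), add 'acc' as idx 7


Encoded: [(0, 'a'), (1, 'a'), (0, 'c'), (3, 'a'), (1, 'c'), (4, 'c'), (5, 'c')]


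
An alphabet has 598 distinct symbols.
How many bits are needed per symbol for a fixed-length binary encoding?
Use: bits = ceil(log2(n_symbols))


log2(598) = 9.224
Bracket: 2^9 = 512 < 598 <= 2^10 = 1024
So ceil(log2(598)) = 10

bits = ceil(log2(598)) = ceil(9.224) = 10 bits


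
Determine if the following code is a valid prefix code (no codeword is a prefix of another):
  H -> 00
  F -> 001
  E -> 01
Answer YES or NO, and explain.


Checking each pair (does one codeword prefix another?):
  H='00' vs F='001': prefix -- VIOLATION

NO -- this is NOT a valid prefix code. H (00) is a prefix of F (001).


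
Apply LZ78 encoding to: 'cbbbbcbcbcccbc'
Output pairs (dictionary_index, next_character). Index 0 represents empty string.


LZ78 encoding steps:
Dictionary: {0: ''}
Step 1: w='' (idx 0), next='c' -> output (0, 'c'), add 'c' as idx 1
Step 2: w='' (idx 0), next='b' -> output (0, 'b'), add 'b' as idx 2
Step 3: w='b' (idx 2), next='b' -> output (2, 'b'), add 'bb' as idx 3
Step 4: w='b' (idx 2), next='c' -> output (2, 'c'), add 'bc' as idx 4
Step 5: w='bc' (idx 4), next='b' -> output (4, 'b'), add 'bcb' as idx 5
Step 6: w='c' (idx 1), next='c' -> output (1, 'c'), add 'cc' as idx 6
Step 7: w='c' (idx 1), next='b' -> output (1, 'b'), add 'cb' as idx 7
Step 8: w='c' (idx 1), end of input -> output (1, '')


Encoded: [(0, 'c'), (0, 'b'), (2, 'b'), (2, 'c'), (4, 'b'), (1, 'c'), (1, 'b'), (1, '')]


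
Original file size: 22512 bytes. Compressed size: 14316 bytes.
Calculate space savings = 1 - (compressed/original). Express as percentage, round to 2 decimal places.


ratio = compressed/original = 14316/22512 = 0.635928
savings = 1 - ratio = 1 - 0.635928 = 0.364072
as a percentage: 0.364072 * 100 = 36.41%

Space savings = 1 - 14316/22512 = 36.41%


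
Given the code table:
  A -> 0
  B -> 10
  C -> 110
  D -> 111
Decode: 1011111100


Decoding:
10 -> B
111 -> D
111 -> D
0 -> A
0 -> A


Result: BDDAA


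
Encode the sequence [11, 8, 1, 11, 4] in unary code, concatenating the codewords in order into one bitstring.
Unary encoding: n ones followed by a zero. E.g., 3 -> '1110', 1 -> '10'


Encode each number as n ones followed by a terminating 0:
  11 -> 111111111110 (12 bits)
  8 -> 111111110 (9 bits)
  1 -> 10 (2 bits)
  11 -> 111111111110 (12 bits)
  4 -> 11110 (5 bits)
Total length = 12 + 9 + 2 + 12 + 5 = 40 bits.

Unary([11, 8, 1, 11, 4]) = 1111111111101111111101011111111111011110 (40 bits)


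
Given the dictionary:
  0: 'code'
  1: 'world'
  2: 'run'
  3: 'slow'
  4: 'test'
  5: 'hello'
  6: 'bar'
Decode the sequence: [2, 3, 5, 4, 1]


Look up each index in the dictionary:
  2 -> 'run'
  3 -> 'slow'
  5 -> 'hello'
  4 -> 'test'
  1 -> 'world'

Decoded: "run slow hello test world"


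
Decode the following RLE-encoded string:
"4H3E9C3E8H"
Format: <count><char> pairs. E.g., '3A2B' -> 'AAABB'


Expanding each <count><char> pair:
  4H -> 'HHHH'
  3E -> 'EEE'
  9C -> 'CCCCCCCCC'
  3E -> 'EEE'
  8H -> 'HHHHHHHH'

Decoded = HHHHEEECCCCCCCCCEEEHHHHHHHH


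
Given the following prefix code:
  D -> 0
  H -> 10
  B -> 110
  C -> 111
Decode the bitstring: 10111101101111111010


Decoding step by step:
Bits 10 -> H
Bits 111 -> C
Bits 10 -> H
Bits 110 -> B
Bits 111 -> C
Bits 111 -> C
Bits 10 -> H
Bits 10 -> H


Decoded message: HCHBCCHH


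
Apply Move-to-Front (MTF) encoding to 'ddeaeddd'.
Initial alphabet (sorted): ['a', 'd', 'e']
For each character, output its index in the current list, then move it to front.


MTF encoding:
'd': index 1 in ['a', 'd', 'e'] -> ['d', 'a', 'e']
'd': index 0 in ['d', 'a', 'e'] -> ['d', 'a', 'e']
'e': index 2 in ['d', 'a', 'e'] -> ['e', 'd', 'a']
'a': index 2 in ['e', 'd', 'a'] -> ['a', 'e', 'd']
'e': index 1 in ['a', 'e', 'd'] -> ['e', 'a', 'd']
'd': index 2 in ['e', 'a', 'd'] -> ['d', 'e', 'a']
'd': index 0 in ['d', 'e', 'a'] -> ['d', 'e', 'a']
'd': index 0 in ['d', 'e', 'a'] -> ['d', 'e', 'a']


Output: [1, 0, 2, 2, 1, 2, 0, 0]


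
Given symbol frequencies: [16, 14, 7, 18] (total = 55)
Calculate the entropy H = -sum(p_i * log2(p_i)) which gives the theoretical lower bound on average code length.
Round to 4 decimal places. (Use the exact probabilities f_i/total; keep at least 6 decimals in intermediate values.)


Per-symbol terms -p_i * log2(p_i) with p_i = f_i/55:
  p = 16/55 = 0.290909: log2(p) = -1.781360, -p*log2(p) = 0.518214
  p = 14/55 = 0.254545: log2(p) = -1.974005, -p*log2(p) = 0.502474
  p = 7/55 = 0.127273: log2(p) = -2.974005, -p*log2(p) = 0.378510
  p = 18/55 = 0.327273: log2(p) = -1.611435, -p*log2(p) = 0.527379
H = 0.518214 + 0.502474 + 0.378510 + 0.527379 = 1.926577

H = 1.9266 bits/symbol


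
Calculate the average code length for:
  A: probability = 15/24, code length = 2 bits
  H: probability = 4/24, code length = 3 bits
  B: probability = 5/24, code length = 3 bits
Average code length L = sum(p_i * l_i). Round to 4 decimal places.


Weighted contributions p_i * l_i:
  A: (15/24) * 2 = 30/24
  H: (4/24) * 3 = 12/24
  B: (5/24) * 3 = 15/24
Sum = (30 + 12 + 15)/24 = 57/24

L = 57/24 = 2.3750 bits/symbol


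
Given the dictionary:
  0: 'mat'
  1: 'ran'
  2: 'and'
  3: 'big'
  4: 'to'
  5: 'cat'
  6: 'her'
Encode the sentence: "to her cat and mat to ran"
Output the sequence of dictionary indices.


Look up each word in the dictionary:
  'to' -> 4
  'her' -> 6
  'cat' -> 5
  'and' -> 2
  'mat' -> 0
  'to' -> 4
  'ran' -> 1

Encoded: [4, 6, 5, 2, 0, 4, 1]


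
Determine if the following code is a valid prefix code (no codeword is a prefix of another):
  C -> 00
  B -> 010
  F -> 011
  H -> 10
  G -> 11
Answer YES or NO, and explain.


Checking each pair (does one codeword prefix another?):
  C='00' vs B='010': no prefix
  C='00' vs F='011': no prefix
  C='00' vs H='10': no prefix
  C='00' vs G='11': no prefix
  B='010' vs C='00': no prefix
  B='010' vs F='011': no prefix
  B='010' vs H='10': no prefix
  B='010' vs G='11': no prefix
  F='011' vs C='00': no prefix
  F='011' vs B='010': no prefix
  F='011' vs H='10': no prefix
  F='011' vs G='11': no prefix
  H='10' vs C='00': no prefix
  H='10' vs B='010': no prefix
  H='10' vs F='011': no prefix
  H='10' vs G='11': no prefix
  G='11' vs C='00': no prefix
  G='11' vs B='010': no prefix
  G='11' vs F='011': no prefix
  G='11' vs H='10': no prefix
No violation found over all pairs.

YES -- this is a valid prefix code. No codeword is a prefix of any other codeword.


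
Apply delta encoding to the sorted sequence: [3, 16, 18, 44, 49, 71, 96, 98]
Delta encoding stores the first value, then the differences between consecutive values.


First value: 3
Deltas:
  16 - 3 = 13
  18 - 16 = 2
  44 - 18 = 26
  49 - 44 = 5
  71 - 49 = 22
  96 - 71 = 25
  98 - 96 = 2


Delta encoded: [3, 13, 2, 26, 5, 22, 25, 2]


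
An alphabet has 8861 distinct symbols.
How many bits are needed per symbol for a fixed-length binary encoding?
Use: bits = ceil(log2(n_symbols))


log2(8861) = 13.1133
Bracket: 2^13 = 8192 < 8861 <= 2^14 = 16384
So ceil(log2(8861)) = 14

bits = ceil(log2(8861)) = ceil(13.1133) = 14 bits


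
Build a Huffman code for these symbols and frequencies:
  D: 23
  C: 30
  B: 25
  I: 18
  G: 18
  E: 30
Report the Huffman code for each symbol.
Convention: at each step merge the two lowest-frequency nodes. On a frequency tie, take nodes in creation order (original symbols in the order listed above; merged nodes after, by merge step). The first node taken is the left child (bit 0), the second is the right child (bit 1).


Huffman tree construction:
Step 1: Merge I(18) + G(18) = 36
Step 2: Merge D(23) + B(25) = 48
Step 3: Merge C(30) + E(30) = 60
Step 4: Merge (I+G)(36) + (D+B)(48) = 84
Step 5: Merge (C+E)(60) + ((I+G)+(D+B))(84) = 144
Read each symbol's code off the tree from the root (left child = 0, right child = 1).

Codes:
  D: 110 (length 3)
  C: 00 (length 2)
  B: 111 (length 3)
  I: 100 (length 3)
  G: 101 (length 3)
  E: 01 (length 2)
Average code length: 372/144 = 2.5833 bits/symbol


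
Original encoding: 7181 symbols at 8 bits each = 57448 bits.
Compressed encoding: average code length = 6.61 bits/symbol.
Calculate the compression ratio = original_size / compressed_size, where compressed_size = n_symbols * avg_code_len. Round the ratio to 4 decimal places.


original_size = n_symbols * orig_bits = 7181 * 8 = 57448 bits
compressed_size = n_symbols * avg_code_len = 7181 * 6.61 = 47466.41 bits
ratio = original_size / compressed_size = 57448 / 47466.41 = 1.2103

Compression ratio = 1.2103


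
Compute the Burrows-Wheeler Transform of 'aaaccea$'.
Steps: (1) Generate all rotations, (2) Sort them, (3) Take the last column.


Rotations (sorted):
  0: $aaaccea -> last char: a
  1: a$aaacce -> last char: e
  2: aaaccea$ -> last char: $
  3: aaccea$a -> last char: a
  4: accea$aa -> last char: a
  5: ccea$aaa -> last char: a
  6: cea$aaac -> last char: c
  7: ea$aaacc -> last char: c


BWT = ae$aaacc


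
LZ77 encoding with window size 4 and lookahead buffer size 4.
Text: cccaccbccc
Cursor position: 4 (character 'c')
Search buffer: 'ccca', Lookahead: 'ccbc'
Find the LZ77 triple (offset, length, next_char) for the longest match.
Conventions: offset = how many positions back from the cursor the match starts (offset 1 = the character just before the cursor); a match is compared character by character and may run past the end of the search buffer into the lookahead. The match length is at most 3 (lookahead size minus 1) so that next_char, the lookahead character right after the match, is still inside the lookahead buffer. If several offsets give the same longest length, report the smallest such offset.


Try each offset into the search buffer:
  offset=1 (pos 3, char 'a'): match length 0
  offset=2 (pos 2, char 'c'): match length 1
  offset=3 (pos 1, char 'c'): match length 2
  offset=4 (pos 0, char 'c'): match length 2
Longest match has length 2, found at offsets 3, 4; take the smallest, offset 3.
next_char = character at position 4 + 2 = 6 -> 'b'

Best match: offset=3, length=2 (matching 'cc' starting at position 1)
LZ77 triple: (3, 2, 'b')


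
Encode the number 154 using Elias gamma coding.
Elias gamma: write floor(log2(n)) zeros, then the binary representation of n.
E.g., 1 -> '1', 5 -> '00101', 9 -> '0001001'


num_bits = floor(log2(154)) + 1 = 8
leading_zeros = num_bits - 1 = 7
binary(154) = 10011010

Elias gamma(154) = '0000000' + '10011010' = 000000010011010 (15 bits)


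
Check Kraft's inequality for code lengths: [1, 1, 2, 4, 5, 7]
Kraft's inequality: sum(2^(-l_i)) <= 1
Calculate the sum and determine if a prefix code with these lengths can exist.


Sum = 2^(-1) + 2^(-1) + 2^(-2) + 2^(-4) + 2^(-5) + 2^(-7)
    = 0.5 + 0.5 + 0.25 + 0.0625 + 0.03125 + 0.0078125
    = 173/128 = 1.3515625
Since 1.3515625 > 1, Kraft's inequality is NOT satisfied.
A prefix code with these lengths CANNOT exist.

Kraft sum = 1.3515625. Not satisfied.


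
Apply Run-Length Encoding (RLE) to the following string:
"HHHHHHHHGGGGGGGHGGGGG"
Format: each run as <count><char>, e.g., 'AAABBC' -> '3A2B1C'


Scanning runs left to right:
  i=0: run of 'H' x 8 -> '8H'
  i=8: run of 'G' x 7 -> '7G'
  i=15: run of 'H' x 1 -> '1H'
  i=16: run of 'G' x 5 -> '5G'

RLE = 8H7G1H5G


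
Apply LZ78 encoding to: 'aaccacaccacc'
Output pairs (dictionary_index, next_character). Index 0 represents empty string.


LZ78 encoding steps:
Dictionary: {0: ''}
Step 1: w='' (idx 0), next='a' -> output (0, 'a'), add 'a' as idx 1
Step 2: w='a' (idx 1), next='c' -> output (1, 'c'), add 'ac' as idx 2
Step 3: w='' (idx 0), next='c' -> output (0, 'c'), add 'c' as idx 3
Step 4: w='ac' (idx 2), next='a' -> output (2, 'a'), add 'aca' as idx 4
Step 5: w='c' (idx 3), next='c' -> output (3, 'c'), add 'cc' as idx 5
Step 6: w='ac' (idx 2), next='c' -> output (2, 'c'), add 'acc' as idx 6


Encoded: [(0, 'a'), (1, 'c'), (0, 'c'), (2, 'a'), (3, 'c'), (2, 'c')]


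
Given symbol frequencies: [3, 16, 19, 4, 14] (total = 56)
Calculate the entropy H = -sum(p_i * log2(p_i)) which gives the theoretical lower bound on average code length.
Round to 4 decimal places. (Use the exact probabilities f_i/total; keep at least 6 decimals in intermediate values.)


Per-symbol terms -p_i * log2(p_i) with p_i = f_i/56:
  p = 3/56 = 0.053571: log2(p) = -4.222392, -p*log2(p) = 0.226200
  p = 16/56 = 0.285714: log2(p) = -1.807355, -p*log2(p) = 0.516387
  p = 19/56 = 0.339286: log2(p) = -1.559427, -p*log2(p) = 0.529091
  p = 4/56 = 0.071429: log2(p) = -3.807355, -p*log2(p) = 0.271954
  p = 14/56 = 0.250000: log2(p) = -2.000000, -p*log2(p) = 0.500000
H = 0.226200 + 0.516387 + 0.529091 + 0.271954 + 0.500000 = 2.043632

H = 2.0436 bits/symbol


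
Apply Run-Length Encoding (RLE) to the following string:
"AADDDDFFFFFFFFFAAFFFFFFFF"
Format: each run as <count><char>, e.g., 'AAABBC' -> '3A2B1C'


Scanning runs left to right:
  i=0: run of 'A' x 2 -> '2A'
  i=2: run of 'D' x 4 -> '4D'
  i=6: run of 'F' x 9 -> '9F'
  i=15: run of 'A' x 2 -> '2A'
  i=17: run of 'F' x 8 -> '8F'

RLE = 2A4D9F2A8F


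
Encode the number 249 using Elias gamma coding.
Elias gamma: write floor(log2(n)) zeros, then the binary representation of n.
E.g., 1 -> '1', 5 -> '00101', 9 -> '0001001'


num_bits = floor(log2(249)) + 1 = 8
leading_zeros = num_bits - 1 = 7
binary(249) = 11111001

Elias gamma(249) = '0000000' + '11111001' = 000000011111001 (15 bits)


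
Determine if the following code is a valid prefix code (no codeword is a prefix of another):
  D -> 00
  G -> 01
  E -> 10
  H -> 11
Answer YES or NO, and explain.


Checking each pair (does one codeword prefix another?):
  D='00' vs G='01': no prefix
  D='00' vs E='10': no prefix
  D='00' vs H='11': no prefix
  G='01' vs D='00': no prefix
  G='01' vs E='10': no prefix
  G='01' vs H='11': no prefix
  E='10' vs D='00': no prefix
  E='10' vs G='01': no prefix
  E='10' vs H='11': no prefix
  H='11' vs D='00': no prefix
  H='11' vs G='01': no prefix
  H='11' vs E='10': no prefix
No violation found over all pairs.

YES -- this is a valid prefix code. No codeword is a prefix of any other codeword.


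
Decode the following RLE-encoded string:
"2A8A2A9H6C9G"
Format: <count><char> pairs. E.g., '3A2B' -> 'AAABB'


Expanding each <count><char> pair:
  2A -> 'AA'
  8A -> 'AAAAAAAA'
  2A -> 'AA'
  9H -> 'HHHHHHHHH'
  6C -> 'CCCCCC'
  9G -> 'GGGGGGGGG'

Decoded = AAAAAAAAAAAAHHHHHHHHHCCCCCCGGGGGGGGG


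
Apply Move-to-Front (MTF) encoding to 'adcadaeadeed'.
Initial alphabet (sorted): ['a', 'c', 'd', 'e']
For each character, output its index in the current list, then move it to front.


MTF encoding:
'a': index 0 in ['a', 'c', 'd', 'e'] -> ['a', 'c', 'd', 'e']
'd': index 2 in ['a', 'c', 'd', 'e'] -> ['d', 'a', 'c', 'e']
'c': index 2 in ['d', 'a', 'c', 'e'] -> ['c', 'd', 'a', 'e']
'a': index 2 in ['c', 'd', 'a', 'e'] -> ['a', 'c', 'd', 'e']
'd': index 2 in ['a', 'c', 'd', 'e'] -> ['d', 'a', 'c', 'e']
'a': index 1 in ['d', 'a', 'c', 'e'] -> ['a', 'd', 'c', 'e']
'e': index 3 in ['a', 'd', 'c', 'e'] -> ['e', 'a', 'd', 'c']
'a': index 1 in ['e', 'a', 'd', 'c'] -> ['a', 'e', 'd', 'c']
'd': index 2 in ['a', 'e', 'd', 'c'] -> ['d', 'a', 'e', 'c']
'e': index 2 in ['d', 'a', 'e', 'c'] -> ['e', 'd', 'a', 'c']
'e': index 0 in ['e', 'd', 'a', 'c'] -> ['e', 'd', 'a', 'c']
'd': index 1 in ['e', 'd', 'a', 'c'] -> ['d', 'e', 'a', 'c']


Output: [0, 2, 2, 2, 2, 1, 3, 1, 2, 2, 0, 1]


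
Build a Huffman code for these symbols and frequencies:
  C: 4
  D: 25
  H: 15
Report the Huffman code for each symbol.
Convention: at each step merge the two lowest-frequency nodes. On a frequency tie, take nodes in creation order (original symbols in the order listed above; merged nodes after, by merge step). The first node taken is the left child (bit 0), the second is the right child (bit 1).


Huffman tree construction:
Step 1: Merge C(4) + H(15) = 19
Step 2: Merge (C+H)(19) + D(25) = 44
Read each symbol's code off the tree from the root (left child = 0, right child = 1).

Codes:
  C: 00 (length 2)
  D: 1 (length 1)
  H: 01 (length 2)
Average code length: 63/44 = 1.4318 bits/symbol


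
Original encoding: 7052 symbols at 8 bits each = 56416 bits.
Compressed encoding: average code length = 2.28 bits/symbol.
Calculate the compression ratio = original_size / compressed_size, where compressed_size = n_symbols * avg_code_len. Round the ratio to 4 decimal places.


original_size = n_symbols * orig_bits = 7052 * 8 = 56416 bits
compressed_size = n_symbols * avg_code_len = 7052 * 2.28 = 16078.56 bits
ratio = original_size / compressed_size = 56416 / 16078.56 = 3.5088

Compression ratio = 3.5088


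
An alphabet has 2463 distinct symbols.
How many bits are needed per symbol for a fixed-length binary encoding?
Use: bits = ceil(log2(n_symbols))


log2(2463) = 11.2662
Bracket: 2^11 = 2048 < 2463 <= 2^12 = 4096
So ceil(log2(2463)) = 12

bits = ceil(log2(2463)) = ceil(11.2662) = 12 bits


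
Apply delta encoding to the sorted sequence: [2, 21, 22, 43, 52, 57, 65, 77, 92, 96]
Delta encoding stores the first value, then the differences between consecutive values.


First value: 2
Deltas:
  21 - 2 = 19
  22 - 21 = 1
  43 - 22 = 21
  52 - 43 = 9
  57 - 52 = 5
  65 - 57 = 8
  77 - 65 = 12
  92 - 77 = 15
  96 - 92 = 4


Delta encoded: [2, 19, 1, 21, 9, 5, 8, 12, 15, 4]


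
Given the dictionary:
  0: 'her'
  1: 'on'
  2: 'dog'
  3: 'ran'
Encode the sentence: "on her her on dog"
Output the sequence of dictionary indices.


Look up each word in the dictionary:
  'on' -> 1
  'her' -> 0
  'her' -> 0
  'on' -> 1
  'dog' -> 2

Encoded: [1, 0, 0, 1, 2]


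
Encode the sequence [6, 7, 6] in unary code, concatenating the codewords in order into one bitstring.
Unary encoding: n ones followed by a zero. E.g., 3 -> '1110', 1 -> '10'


Encode each number as n ones followed by a terminating 0:
  6 -> 1111110 (7 bits)
  7 -> 11111110 (8 bits)
  6 -> 1111110 (7 bits)
Total length = 7 + 8 + 7 = 22 bits.

Unary([6, 7, 6]) = 1111110111111101111110 (22 bits)


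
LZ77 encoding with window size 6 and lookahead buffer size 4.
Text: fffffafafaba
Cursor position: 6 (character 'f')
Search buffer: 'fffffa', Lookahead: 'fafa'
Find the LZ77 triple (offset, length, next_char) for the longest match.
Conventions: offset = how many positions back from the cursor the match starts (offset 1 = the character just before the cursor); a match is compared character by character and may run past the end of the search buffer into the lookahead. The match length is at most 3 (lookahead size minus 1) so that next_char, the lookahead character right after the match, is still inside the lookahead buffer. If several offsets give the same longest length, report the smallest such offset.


Try each offset into the search buffer:
  offset=1 (pos 5, char 'a'): match length 0
  offset=2 (pos 4, char 'f'): match length 3
  offset=3 (pos 3, char 'f'): match length 1
  offset=4 (pos 2, char 'f'): match length 1
  offset=5 (pos 1, char 'f'): match length 1
  offset=6 (pos 0, char 'f'): match length 1
Longest match has length 3 at offset 2.
next_char = character at position 6 + 3 = 9 -> 'a'

Best match: offset=2, length=3 (matching 'faf' starting at position 4)
LZ77 triple: (2, 3, 'a')


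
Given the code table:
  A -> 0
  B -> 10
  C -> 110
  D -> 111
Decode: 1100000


Decoding:
110 -> C
0 -> A
0 -> A
0 -> A
0 -> A


Result: CAAAA


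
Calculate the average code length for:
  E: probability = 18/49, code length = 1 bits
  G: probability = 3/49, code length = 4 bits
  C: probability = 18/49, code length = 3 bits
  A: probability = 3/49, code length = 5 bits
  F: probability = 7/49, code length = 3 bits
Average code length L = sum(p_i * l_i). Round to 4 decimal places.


Weighted contributions p_i * l_i:
  E: (18/49) * 1 = 18/49
  G: (3/49) * 4 = 12/49
  C: (18/49) * 3 = 54/49
  A: (3/49) * 5 = 15/49
  F: (7/49) * 3 = 21/49
Sum = (18 + 12 + 54 + 15 + 21)/49 = 120/49

L = 120/49 = 2.4490 bits/symbol


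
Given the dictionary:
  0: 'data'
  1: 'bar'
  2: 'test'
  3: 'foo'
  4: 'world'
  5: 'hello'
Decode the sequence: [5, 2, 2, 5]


Look up each index in the dictionary:
  5 -> 'hello'
  2 -> 'test'
  2 -> 'test'
  5 -> 'hello'

Decoded: "hello test test hello"
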